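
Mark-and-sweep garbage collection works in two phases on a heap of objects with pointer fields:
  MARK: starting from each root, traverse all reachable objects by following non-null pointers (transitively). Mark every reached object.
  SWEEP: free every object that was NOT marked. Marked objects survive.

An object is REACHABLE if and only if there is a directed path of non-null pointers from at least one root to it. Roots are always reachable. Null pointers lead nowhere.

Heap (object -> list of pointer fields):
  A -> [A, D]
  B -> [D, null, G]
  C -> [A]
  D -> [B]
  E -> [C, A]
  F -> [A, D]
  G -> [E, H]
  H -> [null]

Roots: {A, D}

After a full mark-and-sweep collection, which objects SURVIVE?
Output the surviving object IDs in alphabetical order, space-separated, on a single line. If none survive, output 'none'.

Roots: A D
Mark A: refs=A D, marked=A
Mark D: refs=B, marked=A D
Mark B: refs=D null G, marked=A B D
Mark G: refs=E H, marked=A B D G
Mark E: refs=C A, marked=A B D E G
Mark H: refs=null, marked=A B D E G H
Mark C: refs=A, marked=A B C D E G H
Unmarked (collected): F

Answer: A B C D E G H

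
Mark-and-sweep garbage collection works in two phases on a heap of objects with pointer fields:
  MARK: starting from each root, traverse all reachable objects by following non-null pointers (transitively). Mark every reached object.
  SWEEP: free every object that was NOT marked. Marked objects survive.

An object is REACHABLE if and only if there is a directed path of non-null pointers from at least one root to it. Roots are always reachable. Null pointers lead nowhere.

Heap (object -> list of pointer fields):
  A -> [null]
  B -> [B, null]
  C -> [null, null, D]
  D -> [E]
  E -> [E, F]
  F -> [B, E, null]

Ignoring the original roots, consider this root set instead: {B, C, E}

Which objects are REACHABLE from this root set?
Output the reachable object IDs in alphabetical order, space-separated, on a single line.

Roots: B C E
Mark B: refs=B null, marked=B
Mark C: refs=null null D, marked=B C
Mark E: refs=E F, marked=B C E
Mark D: refs=E, marked=B C D E
Mark F: refs=B E null, marked=B C D E F
Unmarked (collected): A

Answer: B C D E F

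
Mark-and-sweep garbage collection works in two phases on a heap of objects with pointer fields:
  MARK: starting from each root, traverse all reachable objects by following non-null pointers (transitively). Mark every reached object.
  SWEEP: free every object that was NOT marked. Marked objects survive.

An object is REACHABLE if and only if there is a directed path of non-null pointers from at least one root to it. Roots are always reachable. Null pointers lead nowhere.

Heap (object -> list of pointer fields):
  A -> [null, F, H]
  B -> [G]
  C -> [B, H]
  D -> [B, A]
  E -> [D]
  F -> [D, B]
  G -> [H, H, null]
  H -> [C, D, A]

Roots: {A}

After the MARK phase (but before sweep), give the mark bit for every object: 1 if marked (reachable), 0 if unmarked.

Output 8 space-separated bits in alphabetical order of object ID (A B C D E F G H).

Answer: 1 1 1 1 0 1 1 1

Derivation:
Roots: A
Mark A: refs=null F H, marked=A
Mark F: refs=D B, marked=A F
Mark H: refs=C D A, marked=A F H
Mark D: refs=B A, marked=A D F H
Mark B: refs=G, marked=A B D F H
Mark C: refs=B H, marked=A B C D F H
Mark G: refs=H H null, marked=A B C D F G H
Unmarked (collected): E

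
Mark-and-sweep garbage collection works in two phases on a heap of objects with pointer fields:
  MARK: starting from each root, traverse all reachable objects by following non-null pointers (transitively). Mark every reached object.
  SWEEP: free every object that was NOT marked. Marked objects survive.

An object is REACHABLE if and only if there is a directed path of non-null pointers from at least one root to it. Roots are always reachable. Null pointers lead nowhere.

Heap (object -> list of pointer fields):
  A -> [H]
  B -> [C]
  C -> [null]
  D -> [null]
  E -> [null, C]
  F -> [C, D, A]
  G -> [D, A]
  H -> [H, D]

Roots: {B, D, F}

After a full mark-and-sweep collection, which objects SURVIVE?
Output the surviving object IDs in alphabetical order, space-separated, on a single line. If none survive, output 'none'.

Roots: B D F
Mark B: refs=C, marked=B
Mark D: refs=null, marked=B D
Mark F: refs=C D A, marked=B D F
Mark C: refs=null, marked=B C D F
Mark A: refs=H, marked=A B C D F
Mark H: refs=H D, marked=A B C D F H
Unmarked (collected): E G

Answer: A B C D F H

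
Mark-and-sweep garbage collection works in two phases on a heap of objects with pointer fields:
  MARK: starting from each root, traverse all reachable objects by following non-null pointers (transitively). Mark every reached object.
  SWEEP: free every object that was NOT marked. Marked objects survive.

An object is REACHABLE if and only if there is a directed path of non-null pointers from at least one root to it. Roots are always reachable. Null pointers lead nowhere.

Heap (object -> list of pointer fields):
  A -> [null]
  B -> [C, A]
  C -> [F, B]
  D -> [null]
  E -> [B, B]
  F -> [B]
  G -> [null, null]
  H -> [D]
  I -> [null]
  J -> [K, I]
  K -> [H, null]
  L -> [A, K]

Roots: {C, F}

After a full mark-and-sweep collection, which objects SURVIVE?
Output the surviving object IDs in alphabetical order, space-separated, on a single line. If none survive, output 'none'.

Answer: A B C F

Derivation:
Roots: C F
Mark C: refs=F B, marked=C
Mark F: refs=B, marked=C F
Mark B: refs=C A, marked=B C F
Mark A: refs=null, marked=A B C F
Unmarked (collected): D E G H I J K L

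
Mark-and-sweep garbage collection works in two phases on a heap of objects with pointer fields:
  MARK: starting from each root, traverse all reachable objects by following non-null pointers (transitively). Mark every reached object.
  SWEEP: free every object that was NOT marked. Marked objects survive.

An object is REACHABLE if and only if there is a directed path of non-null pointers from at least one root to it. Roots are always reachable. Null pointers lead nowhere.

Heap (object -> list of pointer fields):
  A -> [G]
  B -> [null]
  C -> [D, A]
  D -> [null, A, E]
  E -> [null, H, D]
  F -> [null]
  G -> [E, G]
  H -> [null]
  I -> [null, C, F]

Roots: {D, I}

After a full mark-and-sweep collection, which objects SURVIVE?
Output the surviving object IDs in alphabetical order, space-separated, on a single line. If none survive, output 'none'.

Roots: D I
Mark D: refs=null A E, marked=D
Mark I: refs=null C F, marked=D I
Mark A: refs=G, marked=A D I
Mark E: refs=null H D, marked=A D E I
Mark C: refs=D A, marked=A C D E I
Mark F: refs=null, marked=A C D E F I
Mark G: refs=E G, marked=A C D E F G I
Mark H: refs=null, marked=A C D E F G H I
Unmarked (collected): B

Answer: A C D E F G H I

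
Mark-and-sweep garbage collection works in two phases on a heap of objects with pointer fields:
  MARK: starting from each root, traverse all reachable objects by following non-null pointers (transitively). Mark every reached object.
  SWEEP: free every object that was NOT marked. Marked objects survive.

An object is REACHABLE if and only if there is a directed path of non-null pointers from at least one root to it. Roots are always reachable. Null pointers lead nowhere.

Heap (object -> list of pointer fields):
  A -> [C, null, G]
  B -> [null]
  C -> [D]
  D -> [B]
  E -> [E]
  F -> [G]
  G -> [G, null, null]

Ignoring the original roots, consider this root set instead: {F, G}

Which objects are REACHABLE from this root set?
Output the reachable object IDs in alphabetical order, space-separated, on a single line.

Roots: F G
Mark F: refs=G, marked=F
Mark G: refs=G null null, marked=F G
Unmarked (collected): A B C D E

Answer: F G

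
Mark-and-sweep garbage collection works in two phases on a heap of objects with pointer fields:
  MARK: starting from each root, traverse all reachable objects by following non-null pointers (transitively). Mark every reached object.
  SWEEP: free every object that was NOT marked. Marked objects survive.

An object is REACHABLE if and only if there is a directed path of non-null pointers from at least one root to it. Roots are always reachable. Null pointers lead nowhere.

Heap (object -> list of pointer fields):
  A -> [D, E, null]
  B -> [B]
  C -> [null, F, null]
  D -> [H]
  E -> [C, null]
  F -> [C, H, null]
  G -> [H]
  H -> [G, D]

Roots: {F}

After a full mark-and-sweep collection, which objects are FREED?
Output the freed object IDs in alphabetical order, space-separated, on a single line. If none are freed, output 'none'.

Answer: A B E

Derivation:
Roots: F
Mark F: refs=C H null, marked=F
Mark C: refs=null F null, marked=C F
Mark H: refs=G D, marked=C F H
Mark G: refs=H, marked=C F G H
Mark D: refs=H, marked=C D F G H
Unmarked (collected): A B E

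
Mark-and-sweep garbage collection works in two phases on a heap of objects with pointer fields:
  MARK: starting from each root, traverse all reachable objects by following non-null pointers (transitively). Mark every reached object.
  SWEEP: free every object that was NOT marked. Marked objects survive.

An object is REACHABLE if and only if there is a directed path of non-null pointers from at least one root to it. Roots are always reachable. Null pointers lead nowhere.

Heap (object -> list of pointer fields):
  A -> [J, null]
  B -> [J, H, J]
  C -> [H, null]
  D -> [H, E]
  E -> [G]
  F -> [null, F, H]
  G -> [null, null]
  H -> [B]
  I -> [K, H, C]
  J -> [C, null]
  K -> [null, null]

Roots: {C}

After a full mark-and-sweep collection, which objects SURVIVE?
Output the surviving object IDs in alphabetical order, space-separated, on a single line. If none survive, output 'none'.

Answer: B C H J

Derivation:
Roots: C
Mark C: refs=H null, marked=C
Mark H: refs=B, marked=C H
Mark B: refs=J H J, marked=B C H
Mark J: refs=C null, marked=B C H J
Unmarked (collected): A D E F G I K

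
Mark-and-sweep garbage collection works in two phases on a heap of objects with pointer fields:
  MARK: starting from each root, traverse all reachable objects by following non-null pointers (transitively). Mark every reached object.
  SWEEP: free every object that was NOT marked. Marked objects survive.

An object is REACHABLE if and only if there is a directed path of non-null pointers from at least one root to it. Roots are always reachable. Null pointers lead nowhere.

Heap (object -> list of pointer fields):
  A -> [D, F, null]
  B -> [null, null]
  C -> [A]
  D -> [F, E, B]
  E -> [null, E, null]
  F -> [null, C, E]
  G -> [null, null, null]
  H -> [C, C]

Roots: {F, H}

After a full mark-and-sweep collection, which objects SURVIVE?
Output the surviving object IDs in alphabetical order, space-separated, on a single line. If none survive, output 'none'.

Answer: A B C D E F H

Derivation:
Roots: F H
Mark F: refs=null C E, marked=F
Mark H: refs=C C, marked=F H
Mark C: refs=A, marked=C F H
Mark E: refs=null E null, marked=C E F H
Mark A: refs=D F null, marked=A C E F H
Mark D: refs=F E B, marked=A C D E F H
Mark B: refs=null null, marked=A B C D E F H
Unmarked (collected): G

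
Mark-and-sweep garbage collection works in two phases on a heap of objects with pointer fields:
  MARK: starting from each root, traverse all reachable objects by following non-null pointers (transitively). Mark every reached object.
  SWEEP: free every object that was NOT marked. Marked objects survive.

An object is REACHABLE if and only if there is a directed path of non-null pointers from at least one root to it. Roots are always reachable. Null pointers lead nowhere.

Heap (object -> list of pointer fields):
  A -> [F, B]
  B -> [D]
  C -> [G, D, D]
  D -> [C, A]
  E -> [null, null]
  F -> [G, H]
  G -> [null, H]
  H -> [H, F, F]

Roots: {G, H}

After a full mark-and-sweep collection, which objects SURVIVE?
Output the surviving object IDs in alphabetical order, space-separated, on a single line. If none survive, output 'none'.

Answer: F G H

Derivation:
Roots: G H
Mark G: refs=null H, marked=G
Mark H: refs=H F F, marked=G H
Mark F: refs=G H, marked=F G H
Unmarked (collected): A B C D E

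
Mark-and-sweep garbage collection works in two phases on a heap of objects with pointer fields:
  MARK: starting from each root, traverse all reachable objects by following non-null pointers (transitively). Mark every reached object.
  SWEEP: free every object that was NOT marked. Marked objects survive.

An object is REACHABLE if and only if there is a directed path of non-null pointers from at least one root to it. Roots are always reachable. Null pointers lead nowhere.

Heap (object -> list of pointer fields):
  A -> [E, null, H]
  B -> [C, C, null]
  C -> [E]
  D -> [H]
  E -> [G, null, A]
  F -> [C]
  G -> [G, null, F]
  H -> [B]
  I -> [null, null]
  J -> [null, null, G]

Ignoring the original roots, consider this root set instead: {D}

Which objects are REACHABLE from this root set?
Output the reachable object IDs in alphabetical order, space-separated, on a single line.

Answer: A B C D E F G H

Derivation:
Roots: D
Mark D: refs=H, marked=D
Mark H: refs=B, marked=D H
Mark B: refs=C C null, marked=B D H
Mark C: refs=E, marked=B C D H
Mark E: refs=G null A, marked=B C D E H
Mark G: refs=G null F, marked=B C D E G H
Mark A: refs=E null H, marked=A B C D E G H
Mark F: refs=C, marked=A B C D E F G H
Unmarked (collected): I J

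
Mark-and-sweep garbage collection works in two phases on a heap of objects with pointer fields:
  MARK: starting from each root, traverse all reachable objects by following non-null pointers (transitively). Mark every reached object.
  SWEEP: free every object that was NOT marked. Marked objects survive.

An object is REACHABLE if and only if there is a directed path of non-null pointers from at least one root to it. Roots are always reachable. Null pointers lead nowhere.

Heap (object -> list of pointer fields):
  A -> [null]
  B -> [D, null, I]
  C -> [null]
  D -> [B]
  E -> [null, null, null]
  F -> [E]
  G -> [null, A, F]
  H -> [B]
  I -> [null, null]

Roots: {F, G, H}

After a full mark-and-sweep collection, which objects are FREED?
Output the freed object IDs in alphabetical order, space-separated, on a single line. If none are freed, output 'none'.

Answer: C

Derivation:
Roots: F G H
Mark F: refs=E, marked=F
Mark G: refs=null A F, marked=F G
Mark H: refs=B, marked=F G H
Mark E: refs=null null null, marked=E F G H
Mark A: refs=null, marked=A E F G H
Mark B: refs=D null I, marked=A B E F G H
Mark D: refs=B, marked=A B D E F G H
Mark I: refs=null null, marked=A B D E F G H I
Unmarked (collected): C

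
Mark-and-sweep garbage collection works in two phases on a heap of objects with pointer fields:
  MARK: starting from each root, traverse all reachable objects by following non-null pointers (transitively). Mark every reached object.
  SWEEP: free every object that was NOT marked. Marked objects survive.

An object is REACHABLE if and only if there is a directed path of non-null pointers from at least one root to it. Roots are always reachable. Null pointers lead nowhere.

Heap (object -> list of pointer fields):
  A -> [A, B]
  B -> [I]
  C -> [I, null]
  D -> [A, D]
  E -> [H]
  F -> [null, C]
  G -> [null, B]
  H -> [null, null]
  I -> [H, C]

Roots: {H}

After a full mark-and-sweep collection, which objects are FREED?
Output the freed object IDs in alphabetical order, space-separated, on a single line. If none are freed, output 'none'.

Roots: H
Mark H: refs=null null, marked=H
Unmarked (collected): A B C D E F G I

Answer: A B C D E F G I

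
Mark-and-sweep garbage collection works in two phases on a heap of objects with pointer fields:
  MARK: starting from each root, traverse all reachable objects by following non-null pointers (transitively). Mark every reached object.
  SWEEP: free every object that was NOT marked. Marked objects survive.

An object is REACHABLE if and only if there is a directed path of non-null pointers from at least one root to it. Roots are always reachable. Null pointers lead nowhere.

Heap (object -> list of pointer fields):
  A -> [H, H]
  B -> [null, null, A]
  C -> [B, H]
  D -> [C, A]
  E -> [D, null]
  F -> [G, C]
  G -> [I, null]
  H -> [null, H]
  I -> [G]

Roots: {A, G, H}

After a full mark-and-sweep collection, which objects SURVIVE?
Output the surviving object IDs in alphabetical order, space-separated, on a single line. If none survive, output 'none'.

Roots: A G H
Mark A: refs=H H, marked=A
Mark G: refs=I null, marked=A G
Mark H: refs=null H, marked=A G H
Mark I: refs=G, marked=A G H I
Unmarked (collected): B C D E F

Answer: A G H I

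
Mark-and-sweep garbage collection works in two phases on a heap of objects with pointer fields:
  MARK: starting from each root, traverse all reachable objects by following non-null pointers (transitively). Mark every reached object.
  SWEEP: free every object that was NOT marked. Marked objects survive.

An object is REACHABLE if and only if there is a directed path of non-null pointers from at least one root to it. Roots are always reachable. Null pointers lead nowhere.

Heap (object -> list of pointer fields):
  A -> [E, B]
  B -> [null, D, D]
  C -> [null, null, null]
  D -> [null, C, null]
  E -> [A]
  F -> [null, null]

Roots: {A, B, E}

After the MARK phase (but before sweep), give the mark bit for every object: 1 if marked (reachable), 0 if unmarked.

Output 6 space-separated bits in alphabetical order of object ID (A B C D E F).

Roots: A B E
Mark A: refs=E B, marked=A
Mark B: refs=null D D, marked=A B
Mark E: refs=A, marked=A B E
Mark D: refs=null C null, marked=A B D E
Mark C: refs=null null null, marked=A B C D E
Unmarked (collected): F

Answer: 1 1 1 1 1 0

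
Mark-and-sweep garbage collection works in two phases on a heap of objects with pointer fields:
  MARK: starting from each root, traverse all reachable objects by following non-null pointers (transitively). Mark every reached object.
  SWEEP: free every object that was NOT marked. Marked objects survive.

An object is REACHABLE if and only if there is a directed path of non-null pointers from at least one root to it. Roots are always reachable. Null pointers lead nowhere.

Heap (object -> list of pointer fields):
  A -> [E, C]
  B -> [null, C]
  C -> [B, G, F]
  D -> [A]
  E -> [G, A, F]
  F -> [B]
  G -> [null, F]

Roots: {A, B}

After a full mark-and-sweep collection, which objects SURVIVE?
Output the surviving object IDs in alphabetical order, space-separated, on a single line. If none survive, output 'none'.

Answer: A B C E F G

Derivation:
Roots: A B
Mark A: refs=E C, marked=A
Mark B: refs=null C, marked=A B
Mark E: refs=G A F, marked=A B E
Mark C: refs=B G F, marked=A B C E
Mark G: refs=null F, marked=A B C E G
Mark F: refs=B, marked=A B C E F G
Unmarked (collected): D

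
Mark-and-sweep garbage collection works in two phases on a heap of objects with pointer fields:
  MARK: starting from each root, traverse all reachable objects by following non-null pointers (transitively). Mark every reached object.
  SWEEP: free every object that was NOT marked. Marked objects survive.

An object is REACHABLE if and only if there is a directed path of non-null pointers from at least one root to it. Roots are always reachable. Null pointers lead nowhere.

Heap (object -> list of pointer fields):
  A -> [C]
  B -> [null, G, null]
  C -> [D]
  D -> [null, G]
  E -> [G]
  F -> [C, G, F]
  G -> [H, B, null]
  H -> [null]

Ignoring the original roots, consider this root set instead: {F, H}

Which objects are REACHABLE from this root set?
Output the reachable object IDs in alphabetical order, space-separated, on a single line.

Answer: B C D F G H

Derivation:
Roots: F H
Mark F: refs=C G F, marked=F
Mark H: refs=null, marked=F H
Mark C: refs=D, marked=C F H
Mark G: refs=H B null, marked=C F G H
Mark D: refs=null G, marked=C D F G H
Mark B: refs=null G null, marked=B C D F G H
Unmarked (collected): A E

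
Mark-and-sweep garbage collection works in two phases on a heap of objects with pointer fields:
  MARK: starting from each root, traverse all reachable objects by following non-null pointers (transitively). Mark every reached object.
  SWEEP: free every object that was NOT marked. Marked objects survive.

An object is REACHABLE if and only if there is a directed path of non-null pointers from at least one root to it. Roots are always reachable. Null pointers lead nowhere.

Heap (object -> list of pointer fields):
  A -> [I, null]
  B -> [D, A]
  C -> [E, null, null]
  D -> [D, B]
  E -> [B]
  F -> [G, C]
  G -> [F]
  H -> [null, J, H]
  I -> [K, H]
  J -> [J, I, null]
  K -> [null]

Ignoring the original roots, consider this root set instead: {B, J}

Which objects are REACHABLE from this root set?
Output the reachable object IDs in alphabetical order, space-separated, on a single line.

Roots: B J
Mark B: refs=D A, marked=B
Mark J: refs=J I null, marked=B J
Mark D: refs=D B, marked=B D J
Mark A: refs=I null, marked=A B D J
Mark I: refs=K H, marked=A B D I J
Mark K: refs=null, marked=A B D I J K
Mark H: refs=null J H, marked=A B D H I J K
Unmarked (collected): C E F G

Answer: A B D H I J K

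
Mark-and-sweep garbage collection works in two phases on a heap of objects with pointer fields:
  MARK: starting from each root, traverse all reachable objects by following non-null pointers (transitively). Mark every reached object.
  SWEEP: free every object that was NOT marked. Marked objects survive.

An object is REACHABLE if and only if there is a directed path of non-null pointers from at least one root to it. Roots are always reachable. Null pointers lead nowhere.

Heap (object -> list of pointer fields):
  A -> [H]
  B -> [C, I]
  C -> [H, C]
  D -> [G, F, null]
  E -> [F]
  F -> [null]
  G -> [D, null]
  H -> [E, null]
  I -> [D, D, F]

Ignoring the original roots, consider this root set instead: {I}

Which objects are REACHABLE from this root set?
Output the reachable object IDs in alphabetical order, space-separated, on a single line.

Answer: D F G I

Derivation:
Roots: I
Mark I: refs=D D F, marked=I
Mark D: refs=G F null, marked=D I
Mark F: refs=null, marked=D F I
Mark G: refs=D null, marked=D F G I
Unmarked (collected): A B C E H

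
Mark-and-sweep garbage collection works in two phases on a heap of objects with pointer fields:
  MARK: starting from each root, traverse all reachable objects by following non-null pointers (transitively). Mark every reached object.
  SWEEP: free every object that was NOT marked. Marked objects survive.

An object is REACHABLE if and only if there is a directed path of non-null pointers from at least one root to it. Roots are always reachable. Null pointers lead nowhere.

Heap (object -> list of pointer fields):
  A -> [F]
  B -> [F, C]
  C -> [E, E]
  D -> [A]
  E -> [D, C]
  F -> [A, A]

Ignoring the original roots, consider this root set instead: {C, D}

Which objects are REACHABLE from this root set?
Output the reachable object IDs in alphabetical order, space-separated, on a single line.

Roots: C D
Mark C: refs=E E, marked=C
Mark D: refs=A, marked=C D
Mark E: refs=D C, marked=C D E
Mark A: refs=F, marked=A C D E
Mark F: refs=A A, marked=A C D E F
Unmarked (collected): B

Answer: A C D E F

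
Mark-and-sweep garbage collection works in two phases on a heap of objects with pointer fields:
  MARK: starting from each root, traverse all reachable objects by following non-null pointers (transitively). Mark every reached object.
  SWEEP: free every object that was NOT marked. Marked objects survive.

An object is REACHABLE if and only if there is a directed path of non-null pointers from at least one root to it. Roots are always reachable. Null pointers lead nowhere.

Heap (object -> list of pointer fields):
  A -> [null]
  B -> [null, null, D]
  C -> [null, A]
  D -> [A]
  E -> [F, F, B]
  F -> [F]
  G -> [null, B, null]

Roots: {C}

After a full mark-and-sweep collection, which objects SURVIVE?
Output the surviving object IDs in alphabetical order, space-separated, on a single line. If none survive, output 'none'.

Answer: A C

Derivation:
Roots: C
Mark C: refs=null A, marked=C
Mark A: refs=null, marked=A C
Unmarked (collected): B D E F G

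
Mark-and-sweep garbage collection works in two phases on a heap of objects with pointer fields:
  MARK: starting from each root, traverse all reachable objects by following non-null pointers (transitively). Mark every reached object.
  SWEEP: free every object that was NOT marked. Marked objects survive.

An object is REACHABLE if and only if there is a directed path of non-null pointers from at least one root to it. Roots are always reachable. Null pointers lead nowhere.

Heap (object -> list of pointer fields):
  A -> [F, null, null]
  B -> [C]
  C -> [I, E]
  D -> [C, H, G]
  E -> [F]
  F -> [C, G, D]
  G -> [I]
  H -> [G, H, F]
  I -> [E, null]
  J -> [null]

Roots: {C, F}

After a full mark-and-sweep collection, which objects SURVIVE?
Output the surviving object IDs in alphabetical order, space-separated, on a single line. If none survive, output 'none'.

Roots: C F
Mark C: refs=I E, marked=C
Mark F: refs=C G D, marked=C F
Mark I: refs=E null, marked=C F I
Mark E: refs=F, marked=C E F I
Mark G: refs=I, marked=C E F G I
Mark D: refs=C H G, marked=C D E F G I
Mark H: refs=G H F, marked=C D E F G H I
Unmarked (collected): A B J

Answer: C D E F G H I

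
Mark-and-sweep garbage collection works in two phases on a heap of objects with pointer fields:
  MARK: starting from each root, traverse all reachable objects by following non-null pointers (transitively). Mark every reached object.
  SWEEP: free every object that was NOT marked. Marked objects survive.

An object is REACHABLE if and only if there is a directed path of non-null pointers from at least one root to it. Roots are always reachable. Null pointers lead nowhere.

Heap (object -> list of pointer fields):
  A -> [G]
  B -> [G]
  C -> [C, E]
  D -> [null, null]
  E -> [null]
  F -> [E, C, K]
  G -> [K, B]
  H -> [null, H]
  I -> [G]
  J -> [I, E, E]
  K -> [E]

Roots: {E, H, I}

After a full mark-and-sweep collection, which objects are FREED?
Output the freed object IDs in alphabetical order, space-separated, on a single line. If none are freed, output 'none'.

Answer: A C D F J

Derivation:
Roots: E H I
Mark E: refs=null, marked=E
Mark H: refs=null H, marked=E H
Mark I: refs=G, marked=E H I
Mark G: refs=K B, marked=E G H I
Mark K: refs=E, marked=E G H I K
Mark B: refs=G, marked=B E G H I K
Unmarked (collected): A C D F J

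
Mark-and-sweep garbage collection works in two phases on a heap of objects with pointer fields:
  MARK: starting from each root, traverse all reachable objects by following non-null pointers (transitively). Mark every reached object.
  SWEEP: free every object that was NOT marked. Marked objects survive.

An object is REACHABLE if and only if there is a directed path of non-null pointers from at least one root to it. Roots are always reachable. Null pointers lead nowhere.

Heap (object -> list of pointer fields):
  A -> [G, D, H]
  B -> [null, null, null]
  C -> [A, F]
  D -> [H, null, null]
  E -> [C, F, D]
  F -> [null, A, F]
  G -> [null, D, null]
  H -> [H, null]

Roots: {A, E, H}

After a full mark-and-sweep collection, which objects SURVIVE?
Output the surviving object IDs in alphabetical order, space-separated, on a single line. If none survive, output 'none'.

Roots: A E H
Mark A: refs=G D H, marked=A
Mark E: refs=C F D, marked=A E
Mark H: refs=H null, marked=A E H
Mark G: refs=null D null, marked=A E G H
Mark D: refs=H null null, marked=A D E G H
Mark C: refs=A F, marked=A C D E G H
Mark F: refs=null A F, marked=A C D E F G H
Unmarked (collected): B

Answer: A C D E F G H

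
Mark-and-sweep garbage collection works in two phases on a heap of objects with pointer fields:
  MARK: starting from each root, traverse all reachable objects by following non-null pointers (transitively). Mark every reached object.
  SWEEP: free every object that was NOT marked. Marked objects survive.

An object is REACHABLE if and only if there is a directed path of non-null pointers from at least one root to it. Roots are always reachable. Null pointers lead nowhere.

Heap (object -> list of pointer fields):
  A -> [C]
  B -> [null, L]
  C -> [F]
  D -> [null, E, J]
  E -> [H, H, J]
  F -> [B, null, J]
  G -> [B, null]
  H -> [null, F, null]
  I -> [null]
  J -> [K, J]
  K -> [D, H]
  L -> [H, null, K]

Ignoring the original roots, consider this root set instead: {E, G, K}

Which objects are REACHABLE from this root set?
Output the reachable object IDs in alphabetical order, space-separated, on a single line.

Answer: B D E F G H J K L

Derivation:
Roots: E G K
Mark E: refs=H H J, marked=E
Mark G: refs=B null, marked=E G
Mark K: refs=D H, marked=E G K
Mark H: refs=null F null, marked=E G H K
Mark J: refs=K J, marked=E G H J K
Mark B: refs=null L, marked=B E G H J K
Mark D: refs=null E J, marked=B D E G H J K
Mark F: refs=B null J, marked=B D E F G H J K
Mark L: refs=H null K, marked=B D E F G H J K L
Unmarked (collected): A C I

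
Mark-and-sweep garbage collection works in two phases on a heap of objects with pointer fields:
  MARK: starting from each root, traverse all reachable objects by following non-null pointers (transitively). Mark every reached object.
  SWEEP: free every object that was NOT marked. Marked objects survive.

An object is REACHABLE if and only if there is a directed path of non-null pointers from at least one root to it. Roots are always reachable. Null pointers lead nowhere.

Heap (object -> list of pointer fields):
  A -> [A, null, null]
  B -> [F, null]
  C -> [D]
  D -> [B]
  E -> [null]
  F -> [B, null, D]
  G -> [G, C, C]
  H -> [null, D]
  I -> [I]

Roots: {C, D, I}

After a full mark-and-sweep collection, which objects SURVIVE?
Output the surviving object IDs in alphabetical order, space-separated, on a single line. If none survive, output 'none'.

Answer: B C D F I

Derivation:
Roots: C D I
Mark C: refs=D, marked=C
Mark D: refs=B, marked=C D
Mark I: refs=I, marked=C D I
Mark B: refs=F null, marked=B C D I
Mark F: refs=B null D, marked=B C D F I
Unmarked (collected): A E G H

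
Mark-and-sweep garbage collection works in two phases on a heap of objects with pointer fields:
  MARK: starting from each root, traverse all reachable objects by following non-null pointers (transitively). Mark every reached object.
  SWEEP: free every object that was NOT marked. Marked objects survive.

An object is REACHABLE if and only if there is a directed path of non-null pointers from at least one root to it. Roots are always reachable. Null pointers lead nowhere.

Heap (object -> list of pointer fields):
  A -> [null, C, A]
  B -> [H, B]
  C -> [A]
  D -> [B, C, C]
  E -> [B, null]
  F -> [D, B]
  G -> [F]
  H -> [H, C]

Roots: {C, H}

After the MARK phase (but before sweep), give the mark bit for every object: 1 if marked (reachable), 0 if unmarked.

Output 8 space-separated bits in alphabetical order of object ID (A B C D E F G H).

Roots: C H
Mark C: refs=A, marked=C
Mark H: refs=H C, marked=C H
Mark A: refs=null C A, marked=A C H
Unmarked (collected): B D E F G

Answer: 1 0 1 0 0 0 0 1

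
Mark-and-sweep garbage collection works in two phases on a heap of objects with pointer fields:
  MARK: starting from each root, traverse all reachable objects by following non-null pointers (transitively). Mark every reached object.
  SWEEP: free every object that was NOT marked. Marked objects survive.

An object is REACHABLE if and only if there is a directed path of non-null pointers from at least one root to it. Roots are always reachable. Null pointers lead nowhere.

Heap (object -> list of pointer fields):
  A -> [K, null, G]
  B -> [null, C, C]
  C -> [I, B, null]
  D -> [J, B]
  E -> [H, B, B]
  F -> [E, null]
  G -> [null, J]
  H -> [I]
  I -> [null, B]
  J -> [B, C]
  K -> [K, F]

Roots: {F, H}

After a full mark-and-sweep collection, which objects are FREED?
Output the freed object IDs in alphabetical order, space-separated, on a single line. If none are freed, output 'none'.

Roots: F H
Mark F: refs=E null, marked=F
Mark H: refs=I, marked=F H
Mark E: refs=H B B, marked=E F H
Mark I: refs=null B, marked=E F H I
Mark B: refs=null C C, marked=B E F H I
Mark C: refs=I B null, marked=B C E F H I
Unmarked (collected): A D G J K

Answer: A D G J K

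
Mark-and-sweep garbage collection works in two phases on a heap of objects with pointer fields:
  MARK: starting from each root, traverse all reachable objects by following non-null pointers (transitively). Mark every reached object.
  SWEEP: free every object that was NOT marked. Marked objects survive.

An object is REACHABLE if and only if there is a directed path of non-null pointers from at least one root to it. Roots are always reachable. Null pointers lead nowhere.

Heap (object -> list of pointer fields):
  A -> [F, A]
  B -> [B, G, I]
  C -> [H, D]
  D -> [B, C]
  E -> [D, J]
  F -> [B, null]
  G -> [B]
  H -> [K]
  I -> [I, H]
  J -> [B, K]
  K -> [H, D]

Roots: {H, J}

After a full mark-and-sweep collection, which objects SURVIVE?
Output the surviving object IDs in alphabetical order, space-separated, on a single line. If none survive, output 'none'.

Answer: B C D G H I J K

Derivation:
Roots: H J
Mark H: refs=K, marked=H
Mark J: refs=B K, marked=H J
Mark K: refs=H D, marked=H J K
Mark B: refs=B G I, marked=B H J K
Mark D: refs=B C, marked=B D H J K
Mark G: refs=B, marked=B D G H J K
Mark I: refs=I H, marked=B D G H I J K
Mark C: refs=H D, marked=B C D G H I J K
Unmarked (collected): A E F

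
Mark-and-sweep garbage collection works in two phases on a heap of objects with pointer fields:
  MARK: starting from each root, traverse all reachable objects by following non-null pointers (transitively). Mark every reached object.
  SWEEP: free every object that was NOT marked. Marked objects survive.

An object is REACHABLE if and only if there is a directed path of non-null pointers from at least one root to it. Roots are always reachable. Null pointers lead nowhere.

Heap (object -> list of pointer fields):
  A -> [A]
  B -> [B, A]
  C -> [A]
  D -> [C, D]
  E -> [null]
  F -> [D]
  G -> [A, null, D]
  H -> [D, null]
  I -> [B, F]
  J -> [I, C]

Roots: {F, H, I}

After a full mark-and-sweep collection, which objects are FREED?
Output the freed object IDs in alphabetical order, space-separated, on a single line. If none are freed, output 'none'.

Answer: E G J

Derivation:
Roots: F H I
Mark F: refs=D, marked=F
Mark H: refs=D null, marked=F H
Mark I: refs=B F, marked=F H I
Mark D: refs=C D, marked=D F H I
Mark B: refs=B A, marked=B D F H I
Mark C: refs=A, marked=B C D F H I
Mark A: refs=A, marked=A B C D F H I
Unmarked (collected): E G J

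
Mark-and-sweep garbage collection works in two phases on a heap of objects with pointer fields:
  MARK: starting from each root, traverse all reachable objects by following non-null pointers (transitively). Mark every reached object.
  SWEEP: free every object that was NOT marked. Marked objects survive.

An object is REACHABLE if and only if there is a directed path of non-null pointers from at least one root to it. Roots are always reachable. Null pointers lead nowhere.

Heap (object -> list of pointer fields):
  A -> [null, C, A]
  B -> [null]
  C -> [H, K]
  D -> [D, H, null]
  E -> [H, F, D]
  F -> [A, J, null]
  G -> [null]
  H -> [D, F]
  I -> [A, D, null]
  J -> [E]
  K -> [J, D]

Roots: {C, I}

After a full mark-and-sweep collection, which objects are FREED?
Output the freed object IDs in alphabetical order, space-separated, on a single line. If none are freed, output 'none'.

Roots: C I
Mark C: refs=H K, marked=C
Mark I: refs=A D null, marked=C I
Mark H: refs=D F, marked=C H I
Mark K: refs=J D, marked=C H I K
Mark A: refs=null C A, marked=A C H I K
Mark D: refs=D H null, marked=A C D H I K
Mark F: refs=A J null, marked=A C D F H I K
Mark J: refs=E, marked=A C D F H I J K
Mark E: refs=H F D, marked=A C D E F H I J K
Unmarked (collected): B G

Answer: B G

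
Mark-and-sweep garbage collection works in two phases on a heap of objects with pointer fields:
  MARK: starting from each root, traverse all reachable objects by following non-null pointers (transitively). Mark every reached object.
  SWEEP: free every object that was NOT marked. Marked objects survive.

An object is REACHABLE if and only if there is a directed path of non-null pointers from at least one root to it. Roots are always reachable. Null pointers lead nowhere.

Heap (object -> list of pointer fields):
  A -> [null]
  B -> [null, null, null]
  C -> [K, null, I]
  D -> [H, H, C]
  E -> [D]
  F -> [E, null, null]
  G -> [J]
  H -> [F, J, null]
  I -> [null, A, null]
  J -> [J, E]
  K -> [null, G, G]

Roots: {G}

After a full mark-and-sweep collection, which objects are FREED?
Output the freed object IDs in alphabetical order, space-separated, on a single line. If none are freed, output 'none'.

Roots: G
Mark G: refs=J, marked=G
Mark J: refs=J E, marked=G J
Mark E: refs=D, marked=E G J
Mark D: refs=H H C, marked=D E G J
Mark H: refs=F J null, marked=D E G H J
Mark C: refs=K null I, marked=C D E G H J
Mark F: refs=E null null, marked=C D E F G H J
Mark K: refs=null G G, marked=C D E F G H J K
Mark I: refs=null A null, marked=C D E F G H I J K
Mark A: refs=null, marked=A C D E F G H I J K
Unmarked (collected): B

Answer: B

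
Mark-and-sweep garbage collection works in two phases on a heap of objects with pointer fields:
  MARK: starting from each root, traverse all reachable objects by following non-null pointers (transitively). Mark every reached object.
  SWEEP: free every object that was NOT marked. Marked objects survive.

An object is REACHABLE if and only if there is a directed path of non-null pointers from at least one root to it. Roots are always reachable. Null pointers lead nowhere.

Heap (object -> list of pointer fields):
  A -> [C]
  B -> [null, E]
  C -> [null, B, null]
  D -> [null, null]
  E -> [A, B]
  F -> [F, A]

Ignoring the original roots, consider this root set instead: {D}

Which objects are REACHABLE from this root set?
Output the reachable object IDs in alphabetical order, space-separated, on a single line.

Answer: D

Derivation:
Roots: D
Mark D: refs=null null, marked=D
Unmarked (collected): A B C E F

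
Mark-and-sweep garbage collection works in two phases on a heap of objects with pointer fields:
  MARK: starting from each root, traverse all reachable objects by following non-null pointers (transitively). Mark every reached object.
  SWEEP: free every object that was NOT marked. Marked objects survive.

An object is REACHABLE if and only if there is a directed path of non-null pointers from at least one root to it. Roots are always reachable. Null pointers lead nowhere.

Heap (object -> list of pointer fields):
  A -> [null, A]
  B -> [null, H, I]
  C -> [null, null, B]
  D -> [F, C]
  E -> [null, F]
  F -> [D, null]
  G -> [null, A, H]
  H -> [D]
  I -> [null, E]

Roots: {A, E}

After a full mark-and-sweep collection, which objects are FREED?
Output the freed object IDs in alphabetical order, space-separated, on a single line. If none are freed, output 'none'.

Answer: G

Derivation:
Roots: A E
Mark A: refs=null A, marked=A
Mark E: refs=null F, marked=A E
Mark F: refs=D null, marked=A E F
Mark D: refs=F C, marked=A D E F
Mark C: refs=null null B, marked=A C D E F
Mark B: refs=null H I, marked=A B C D E F
Mark H: refs=D, marked=A B C D E F H
Mark I: refs=null E, marked=A B C D E F H I
Unmarked (collected): G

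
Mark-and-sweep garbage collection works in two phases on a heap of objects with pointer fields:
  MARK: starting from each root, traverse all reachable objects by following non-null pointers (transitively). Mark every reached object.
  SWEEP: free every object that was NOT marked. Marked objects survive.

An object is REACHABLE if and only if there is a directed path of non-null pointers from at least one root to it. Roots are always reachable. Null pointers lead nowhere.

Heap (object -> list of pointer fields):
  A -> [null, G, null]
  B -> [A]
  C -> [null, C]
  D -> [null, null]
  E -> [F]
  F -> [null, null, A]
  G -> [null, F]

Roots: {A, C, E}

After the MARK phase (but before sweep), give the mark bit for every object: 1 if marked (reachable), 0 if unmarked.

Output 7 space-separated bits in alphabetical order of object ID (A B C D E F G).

Answer: 1 0 1 0 1 1 1

Derivation:
Roots: A C E
Mark A: refs=null G null, marked=A
Mark C: refs=null C, marked=A C
Mark E: refs=F, marked=A C E
Mark G: refs=null F, marked=A C E G
Mark F: refs=null null A, marked=A C E F G
Unmarked (collected): B D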